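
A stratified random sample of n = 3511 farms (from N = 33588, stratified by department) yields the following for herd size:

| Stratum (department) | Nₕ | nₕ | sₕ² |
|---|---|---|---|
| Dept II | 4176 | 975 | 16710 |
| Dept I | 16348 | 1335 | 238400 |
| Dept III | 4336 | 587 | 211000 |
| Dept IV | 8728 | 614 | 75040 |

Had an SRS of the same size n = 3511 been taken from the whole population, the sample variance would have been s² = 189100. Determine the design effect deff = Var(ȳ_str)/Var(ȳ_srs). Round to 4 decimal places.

Var(ȳ_str) = Σ Wₕ²(1−fₕ)sₕ²/nₕ with Wₕ = Nₕ/33588:
  Dept II: (4176/33588)²·(1−975/4176)·16710/975 = 0.20307184
  Dept I: (16348/33588)²·(1−1335/16348)·238400/1335 = 38.849802
  Dept III: (4336/33588)²·(1−587/4336)·211000/587 = 5.1794158
  Dept IV: (8728/33588)²·(1−614/8728)·75040/614 = 7.6719525
  → Var(ȳ_str) = 51.904242.
Var(ȳ_srs) = (1 − 3511/33588)·189100/3511 = 48.229312.
deff = 51.904242 / 48.229312 = 1.0762.

1.0762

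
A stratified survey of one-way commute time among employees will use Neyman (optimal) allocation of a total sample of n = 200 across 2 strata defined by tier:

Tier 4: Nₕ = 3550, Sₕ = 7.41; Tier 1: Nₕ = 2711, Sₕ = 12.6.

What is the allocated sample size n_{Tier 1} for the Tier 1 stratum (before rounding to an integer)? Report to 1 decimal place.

113.0

Neyman allocation: nₕ = n·NₕSₕ / Σⱼ NⱼSⱼ.
Σ NⱼSⱼ = 3550·7.41 + 2711·12.6 = 60464.1.
n_{Tier 1} = 200·2711·12.6 / 60464.1 = 113.0.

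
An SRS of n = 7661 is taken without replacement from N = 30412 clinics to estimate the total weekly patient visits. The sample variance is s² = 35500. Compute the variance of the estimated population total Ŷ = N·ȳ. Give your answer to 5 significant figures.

Var(Ŷ) = N²·Var(ȳ) = N²·(1 − n/N)·s²/n.
f = 7661/30412 = 0.25190714; Var(ȳ) = 0.74809286·35500/7661 = 3.4665574.
Var(Ŷ) = 30412² · 3.4665574 = 3.2061834 × 10^9.

3.2062 × 10^9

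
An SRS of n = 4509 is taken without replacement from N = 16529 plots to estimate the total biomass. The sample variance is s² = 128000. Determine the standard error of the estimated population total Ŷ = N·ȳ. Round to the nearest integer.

Var(Ŷ) = N²·Var(ȳ) = N²·(1 − n/N)·s²/n.
f = 4509/16529 = 0.27279327; Var(ȳ) = 0.72720673·128000/4509 = 20.643704.
Var(Ŷ) = 16529² · 20.643704 = 5.6400218 × 10^9.
SE(Ŷ) = √(5.6400218 × 10^9) = 75100.

75100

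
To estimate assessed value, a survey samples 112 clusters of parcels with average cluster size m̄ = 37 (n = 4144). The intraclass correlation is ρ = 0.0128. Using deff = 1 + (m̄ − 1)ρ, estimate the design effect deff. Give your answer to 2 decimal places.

1.46

deff = 1 + (37 − 1)·0.0128 = 1 + 0.4608 = 1.4608.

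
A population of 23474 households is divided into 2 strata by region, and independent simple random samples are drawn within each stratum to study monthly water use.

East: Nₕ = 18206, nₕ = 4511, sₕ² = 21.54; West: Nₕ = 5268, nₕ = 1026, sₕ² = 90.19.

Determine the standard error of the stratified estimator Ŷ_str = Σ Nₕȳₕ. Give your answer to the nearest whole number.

1776

Var(Ŷ_str) = Σₕ Nₕ²(1 − fₕ)sₕ²/nₕ.
East: 18206²·(1 − 4511/18206)·21.54/4511 = 1.190555 × 10^6.
West: 5268²·(1 − 1026/5268)·90.19/1026 = 1.9643888 × 10^6.
Sum = 3.1549438 × 10^6.
SE = √(3.1549438 × 10^6) = 1776.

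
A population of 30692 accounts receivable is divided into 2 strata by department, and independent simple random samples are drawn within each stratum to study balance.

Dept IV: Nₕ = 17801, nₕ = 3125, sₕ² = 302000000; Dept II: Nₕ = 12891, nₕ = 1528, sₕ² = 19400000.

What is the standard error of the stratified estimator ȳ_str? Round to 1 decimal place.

169.6

Var(ȳ_str) = Σₕ Wₕ²(1 − fₕ)sₕ²/nₕ with Wₕ = Nₕ/N, N = 30692.
Dept IV: Wₕ = 0.57998827; term = 0.57998827²·(1 − 0.17555194)·302000000/3125 = 26801.472.
Dept II: Wₕ = 0.42001173; term = 0.42001173²·(1 − 0.11853231)·19400000/1528 = 1974.2748.
Sum = 28775.747.
SE = √(28775.747) = 169.6.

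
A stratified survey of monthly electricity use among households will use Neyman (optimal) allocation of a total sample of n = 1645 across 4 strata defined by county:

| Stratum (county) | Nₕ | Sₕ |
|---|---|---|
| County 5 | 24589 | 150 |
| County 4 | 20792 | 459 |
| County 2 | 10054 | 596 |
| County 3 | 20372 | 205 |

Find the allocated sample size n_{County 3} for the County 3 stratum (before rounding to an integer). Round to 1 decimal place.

293.6

Neyman allocation: nₕ = n·NₕSₕ / Σⱼ NⱼSⱼ.
Σ NⱼSⱼ = 24589·150 + 20792·459 + 10054·596 + 20372·205 = 2.3400322 × 10^7.
n_{County 3} = 1645·20372·205 / (2.3400322 × 10^7) = 293.6.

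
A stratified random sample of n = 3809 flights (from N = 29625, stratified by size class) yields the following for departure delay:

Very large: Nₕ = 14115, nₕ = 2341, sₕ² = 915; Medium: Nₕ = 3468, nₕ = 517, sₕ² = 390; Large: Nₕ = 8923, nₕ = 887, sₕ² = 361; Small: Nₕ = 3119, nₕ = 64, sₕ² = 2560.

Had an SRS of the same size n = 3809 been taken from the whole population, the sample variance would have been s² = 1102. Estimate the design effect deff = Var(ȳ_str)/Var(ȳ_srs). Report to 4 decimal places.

Var(ȳ_str) = Σ Wₕ²(1−fₕ)sₕ²/nₕ with Wₕ = Nₕ/29625:
  Very large: (14115/29625)²·(1−2341/14115)·915/2341 = 0.074012978
  Medium: (3468/29625)²·(1−517/3468)·390/517 = 0.0087964137
  Large: (8923/29625)²·(1−887/8923)·361/887 = 0.033251993
  Small: (3119/29625)²·(1−64/3119)·2560/64 = 0.43428003
  → Var(ȳ_str) = 0.55034141.
Var(ȳ_srs) = (1 − 3809/29625)·1102/3809 = 0.25211647.
deff = 0.55034141 / 0.25211647 = 2.1829.

2.1829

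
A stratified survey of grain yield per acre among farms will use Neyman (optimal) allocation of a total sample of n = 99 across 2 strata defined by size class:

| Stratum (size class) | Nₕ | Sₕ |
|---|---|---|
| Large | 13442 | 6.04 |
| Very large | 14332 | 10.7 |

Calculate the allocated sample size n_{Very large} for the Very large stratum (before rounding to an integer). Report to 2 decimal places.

Neyman allocation: nₕ = n·NₕSₕ / Σⱼ NⱼSⱼ.
Σ NⱼSⱼ = 13442·6.04 + 14332·10.7 = 234542.08.
n_{Very large} = 99·14332·10.7 / 234542.08 = 64.73.

64.73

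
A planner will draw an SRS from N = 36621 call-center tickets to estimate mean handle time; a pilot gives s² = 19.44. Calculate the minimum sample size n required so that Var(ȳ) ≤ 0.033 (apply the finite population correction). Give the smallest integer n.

580

Without fpc, n₀ = s²/D = 19.44/0.033 = 589.0909.
With fpc, (1 − n/N)·s²/n ≤ D requires n ≥ n₀/(1 + n₀/N) = 589.0909/(1 + 589.0909/36621) = 579.7647.
Rounding up, n = 580.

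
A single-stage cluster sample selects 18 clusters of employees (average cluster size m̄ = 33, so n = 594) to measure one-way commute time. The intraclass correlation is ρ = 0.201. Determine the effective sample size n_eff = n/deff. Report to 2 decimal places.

deff = 1 + (33 − 1)·0.201 = 1 + 6.432 = 7.432.
n_eff = 594 / 7.432 = 79.92.

79.92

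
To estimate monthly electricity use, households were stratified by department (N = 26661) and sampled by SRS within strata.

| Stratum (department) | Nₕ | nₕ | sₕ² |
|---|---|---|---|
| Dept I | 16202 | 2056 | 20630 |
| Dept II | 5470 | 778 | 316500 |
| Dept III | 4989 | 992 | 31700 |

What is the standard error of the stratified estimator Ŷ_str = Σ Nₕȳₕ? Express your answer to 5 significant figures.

Var(Ŷ_str) = Σₕ Nₕ²(1 − fₕ)sₕ²/nₕ.
Dept I: 16202²·(1 − 2056/16202)·20630/2056 = 2.2997382 × 10^9.
Dept II: 5470²·(1 − 778/5470)·316500/778 = 1.0440936 × 10^10.
Dept III: 4989²·(1 − 992/4989)·31700/992 = 6.3722857 × 10^8.
Sum = 1.3377903 × 10^10.
SE = √(1.3377903 × 10^10) = 115660.

115660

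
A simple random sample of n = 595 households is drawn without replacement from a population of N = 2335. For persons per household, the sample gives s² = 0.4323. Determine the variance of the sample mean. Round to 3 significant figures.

5.41 × 10^-4

Under SRS without replacement, Var(ȳ) = (1 − f)·s²/n with f = n/N = 595/2335 = 0.25481799.
Var(ȳ) = (1 − 0.25481799)·0.4323/595 = 0.74518201·7.2655462 × 10^-4 = 5.4141544 × 10^-4.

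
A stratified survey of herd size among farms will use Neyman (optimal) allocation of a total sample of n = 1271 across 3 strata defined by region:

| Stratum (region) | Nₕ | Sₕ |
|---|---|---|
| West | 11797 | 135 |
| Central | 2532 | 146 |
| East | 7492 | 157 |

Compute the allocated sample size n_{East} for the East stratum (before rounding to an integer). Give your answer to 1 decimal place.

Neyman allocation: nₕ = n·NₕSₕ / Σⱼ NⱼSⱼ.
Σ NⱼSⱼ = 11797·135 + 2532·146 + 7492·157 = 3.138511 × 10^6.
n_{East} = 1271·7492·157 / (3.138511 × 10^6) = 476.3.

476.3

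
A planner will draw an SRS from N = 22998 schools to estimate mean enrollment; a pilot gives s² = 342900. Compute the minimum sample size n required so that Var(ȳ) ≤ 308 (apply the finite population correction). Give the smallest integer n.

1062

Without fpc, n₀ = s²/D = 342900/308 = 1113.3117.
With fpc, (1 − n/N)·s²/n ≤ D requires n ≥ n₀/(1 + n₀/N) = 1113.3117/(1 + 1113.3117/22998) = 1061.9058.
Rounding up, n = 1062.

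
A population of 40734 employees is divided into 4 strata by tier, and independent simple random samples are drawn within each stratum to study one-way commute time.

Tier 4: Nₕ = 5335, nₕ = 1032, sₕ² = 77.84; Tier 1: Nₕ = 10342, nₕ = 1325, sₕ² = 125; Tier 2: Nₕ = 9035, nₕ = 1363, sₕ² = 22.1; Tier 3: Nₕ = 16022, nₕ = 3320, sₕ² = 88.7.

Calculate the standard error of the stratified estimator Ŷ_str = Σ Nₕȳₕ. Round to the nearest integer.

4134

Var(Ŷ_str) = Σₕ Nₕ²(1 − fₕ)sₕ²/nₕ.
Tier 4: 5335²·(1 − 1032/5335)·77.84/1032 = 1.7315255 × 10^6.
Tier 1: 10342²·(1 − 1325/10342)·125/1325 = 8.7975296 × 10^6.
Tier 2: 9035²·(1 − 1363/9035)·22.1/1363 = 1.1239142 × 10^6.
Tier 3: 16022²·(1 − 3320/16022)·88.7/3320 = 5.4371883 × 10^6.
Sum = 1.7090158 × 10^7.
SE = √(1.7090158 × 10^7) = 4134.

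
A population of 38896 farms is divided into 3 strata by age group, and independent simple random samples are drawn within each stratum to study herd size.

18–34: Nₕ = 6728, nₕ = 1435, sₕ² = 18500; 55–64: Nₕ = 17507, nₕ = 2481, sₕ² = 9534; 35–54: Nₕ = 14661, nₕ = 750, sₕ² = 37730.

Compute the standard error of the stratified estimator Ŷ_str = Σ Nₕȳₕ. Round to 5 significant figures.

Var(Ŷ_str) = Σₕ Nₕ²(1 − fₕ)sₕ²/nₕ.
18–34: 6728²·(1 − 1435/6728)·18500/1435 = 4.5910043 × 10^8.
55–64: 17507²·(1 − 2481/17507)·9534/2481 = 1.0108891 × 10^9.
35–54: 14661²·(1 − 750/14661)·37730/750 = 1.0260003 × 10^10.
Sum = 1.1729993 × 10^10.
SE = √(1.1729993 × 10^10) = 108310.

108310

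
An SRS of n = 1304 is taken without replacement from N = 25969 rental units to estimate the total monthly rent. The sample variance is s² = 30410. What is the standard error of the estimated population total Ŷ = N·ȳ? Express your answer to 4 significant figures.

122200

Var(Ŷ) = N²·Var(ȳ) = N²·(1 − n/N)·s²/n.
f = 1304/25969 = 0.05021372; Var(ȳ) = 0.94978628·30410/1304 = 22.149541.
Var(Ŷ) = 25969² · 22.149541 = 1.4937406 × 10^10.
SE(Ŷ) = √(1.4937406 × 10^10) = 122200.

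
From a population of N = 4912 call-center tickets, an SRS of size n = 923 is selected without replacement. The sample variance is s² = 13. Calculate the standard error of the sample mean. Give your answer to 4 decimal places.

0.1069

Under SRS without replacement, Var(ȳ) = (1 − f)·s²/n with f = n/N = 923/4912 = 0.18790717.
Var(ȳ) = (1 − 0.18790717)·13/923 = 0.81209283·0.014084507 = 0.011437927.
SE(ȳ) = √(0.011437927) = 0.1069.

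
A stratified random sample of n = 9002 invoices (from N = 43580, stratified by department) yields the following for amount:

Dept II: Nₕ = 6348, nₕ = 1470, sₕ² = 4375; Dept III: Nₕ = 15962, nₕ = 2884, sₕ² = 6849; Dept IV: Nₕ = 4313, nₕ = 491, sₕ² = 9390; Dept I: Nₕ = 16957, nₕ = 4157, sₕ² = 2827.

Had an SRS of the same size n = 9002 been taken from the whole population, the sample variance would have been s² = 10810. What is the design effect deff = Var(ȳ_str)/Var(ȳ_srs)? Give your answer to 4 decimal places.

Var(ȳ_str) = Σ Wₕ²(1−fₕ)sₕ²/nₕ with Wₕ = Nₕ/43580:
  Dept II: (6348/43580)²·(1−1470/6348)·4375/1470 = 0.048524938
  Dept III: (15962/43580)²·(1−2884/15962)·6849/2884 = 0.2610274
  Dept IV: (4313/43580)²·(1−491/4313)·9390/491 = 0.16598918
  Dept I: (16957/43580)²·(1−4157/16957)·2827/4157 = 0.077719558
  → Var(ȳ_str) = 0.55326108.
Var(ȳ_srs) = (1 − 9002/43580)·10810/9002 = 0.95279469.
deff = 0.55326108 / 0.95279469 = 0.5807.

0.5807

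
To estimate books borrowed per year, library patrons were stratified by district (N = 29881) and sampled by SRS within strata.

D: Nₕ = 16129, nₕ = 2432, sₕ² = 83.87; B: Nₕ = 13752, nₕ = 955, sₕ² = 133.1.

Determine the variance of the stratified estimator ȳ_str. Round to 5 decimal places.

Var(ȳ_str) = Σₕ Wₕ²(1 − fₕ)sₕ²/nₕ with Wₕ = Nₕ/N, N = 29881.
D: Wₕ = 0.53977444; term = 0.53977444²·(1 − 0.15078430)·83.87/2432 = 0.008532685.
B: Wₕ = 0.46022556; term = 0.46022556²·(1 − 0.06944444)·133.1/955 = 0.027469988.
Sum = 0.036002673.

0.03600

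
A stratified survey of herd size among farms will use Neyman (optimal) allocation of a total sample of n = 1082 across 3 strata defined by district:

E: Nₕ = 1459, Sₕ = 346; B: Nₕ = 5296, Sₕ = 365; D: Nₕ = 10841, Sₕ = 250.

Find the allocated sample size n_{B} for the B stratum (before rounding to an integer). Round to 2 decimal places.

Neyman allocation: nₕ = n·NₕSₕ / Σⱼ NⱼSⱼ.
Σ NⱼSⱼ = 1459·346 + 5296·365 + 10841·250 = 5.148104 × 10^6.
n_{B} = 1082·5296·365 / (5.148104 × 10^6) = 406.28.

406.28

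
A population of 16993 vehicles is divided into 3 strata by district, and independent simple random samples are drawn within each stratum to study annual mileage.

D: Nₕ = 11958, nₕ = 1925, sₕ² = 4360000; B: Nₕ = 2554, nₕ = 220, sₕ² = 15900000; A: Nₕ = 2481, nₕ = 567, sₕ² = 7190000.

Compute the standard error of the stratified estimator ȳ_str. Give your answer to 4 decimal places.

51.3957

Var(ȳ_str) = Σₕ Wₕ²(1 − fₕ)sₕ²/nₕ with Wₕ = Nₕ/N, N = 16993.
D: Wₕ = 0.70370152; term = 0.70370152²·(1 − 0.16098010)·4360000/1925 = 941.03332.
B: Wₕ = 0.15029718; term = 0.15029718²·(1 − 0.08613939)·15900000/220 = 1491.9562.
A: Wₕ = 0.14600129; term = 0.14600129²·(1 − 0.22853688)·7190000/567 = 208.53282.
Sum = 2641.5223.
SE = √(2641.5223) = 51.3957.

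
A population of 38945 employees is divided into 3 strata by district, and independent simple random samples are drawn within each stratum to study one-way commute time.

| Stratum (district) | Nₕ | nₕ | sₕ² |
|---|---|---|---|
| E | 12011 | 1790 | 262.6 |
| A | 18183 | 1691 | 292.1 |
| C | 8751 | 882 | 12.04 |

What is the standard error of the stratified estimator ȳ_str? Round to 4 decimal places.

0.2160

Var(ȳ_str) = Σₕ Wₕ²(1 − fₕ)sₕ²/nₕ with Wₕ = Nₕ/N, N = 38945.
E: Wₕ = 0.30840930; term = 0.30840930²·(1 − 0.14903006)·262.6/1790 = 0.011874377.
A: Wₕ = 0.46688920; term = 0.46688920²·(1 − 0.09299896)·292.1/1691 = 0.034152571.
C: Wₕ = 0.22470150; term = 0.22470150²·(1 − 0.10078848)·12.04/882 = 6.1977166 × 10^-4.
Sum = 0.04664672.
SE = √(0.04664672) = 0.2160.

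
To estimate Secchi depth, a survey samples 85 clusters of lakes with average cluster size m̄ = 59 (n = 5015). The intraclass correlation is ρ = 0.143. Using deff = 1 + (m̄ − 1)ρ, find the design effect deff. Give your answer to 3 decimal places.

9.294

deff = 1 + (59 − 1)·0.143 = 1 + 8.294 = 9.294.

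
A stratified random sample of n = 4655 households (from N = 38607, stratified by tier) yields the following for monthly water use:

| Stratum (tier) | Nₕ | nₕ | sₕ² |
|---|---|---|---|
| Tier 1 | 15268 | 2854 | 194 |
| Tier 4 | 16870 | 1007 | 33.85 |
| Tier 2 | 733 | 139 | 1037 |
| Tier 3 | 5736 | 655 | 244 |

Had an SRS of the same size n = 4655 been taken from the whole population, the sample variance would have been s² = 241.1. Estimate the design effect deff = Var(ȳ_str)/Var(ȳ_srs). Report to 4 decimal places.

0.5300

Var(ȳ_str) = Σ Wₕ²(1−fₕ)sₕ²/nₕ with Wₕ = Nₕ/38607:
  Tier 1: (15268/38607)²·(1−2854/15268)·194/2854 = 0.0086438962
  Tier 4: (16870/38607)²·(1−1007/16870)·33.85/1007 = 0.006035281
  Tier 2: (733/38607)²·(1−139/733)·1037/139 = 0.0021793263
  Tier 3: (5736/38607)²·(1−655/5736)·244/655 = 0.0072840808
  → Var(ȳ_str) = 0.024142584.
Var(ȳ_srs) = (1 − 4655/38607)·241.1/4655 = 0.045548789.
deff = 0.024142584 / 0.045548789 = 0.5300.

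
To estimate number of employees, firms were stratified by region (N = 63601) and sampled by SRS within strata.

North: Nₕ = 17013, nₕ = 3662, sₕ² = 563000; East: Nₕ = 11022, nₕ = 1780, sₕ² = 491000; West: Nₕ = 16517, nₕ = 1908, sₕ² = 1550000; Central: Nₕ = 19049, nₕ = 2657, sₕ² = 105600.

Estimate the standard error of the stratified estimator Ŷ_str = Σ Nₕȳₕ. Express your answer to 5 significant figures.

Var(Ŷ_str) = Σₕ Nₕ²(1 − fₕ)sₕ²/nₕ.
North: 17013²·(1 − 3662/17013)·563000/3662 = 3.4920846 × 10^10.
East: 11022²·(1 − 1780/11022)·491000/1780 = 2.8098806 × 10^10.
West: 16517²·(1 − 1908/16517)·1550000/1908 = 1.9602208 × 10^11.
Central: 19049²·(1 − 2657/19049)·105600/2657 = 1.2410135 × 10^10.
Sum = 2.7145187 × 10^11.
SE = √(2.7145187 × 10^11) = 521010.

521010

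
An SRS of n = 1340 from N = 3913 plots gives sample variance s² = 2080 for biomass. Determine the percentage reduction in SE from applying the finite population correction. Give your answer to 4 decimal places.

18.9104

f = n/N = 1340/3913 = 0.34244825.
SE_no-fpc = √(s²/n) = 1.2458888; SE_fpc = √((1−f)s²/n) = 1.0102858.
Ratio = √(1−f) = 0.81089565. Reduction = 100·(1 − 0.81089565) = 18.9104%.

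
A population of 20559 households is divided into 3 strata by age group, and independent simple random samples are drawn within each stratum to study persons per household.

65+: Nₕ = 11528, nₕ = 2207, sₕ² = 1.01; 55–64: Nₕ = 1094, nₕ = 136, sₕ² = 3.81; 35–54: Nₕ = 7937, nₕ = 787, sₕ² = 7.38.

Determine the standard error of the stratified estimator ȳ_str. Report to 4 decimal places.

Var(ȳ_str) = Σₕ Wₕ²(1 − fₕ)sₕ²/nₕ with Wₕ = Nₕ/N, N = 20559.
65+: Wₕ = 0.56072766; term = 0.56072766²·(1 − 0.19144691)·1.01/2207 = 1.1634067 × 10^-4.
55–64: Wₕ = 0.05321270; term = 0.05321270²·(1 − 0.12431444)·3.81/136 = 6.9464822 × 10^-5.
35–54: Wₕ = 0.38605963; term = 0.38605963²·(1 − 0.09915585)·7.38/787 = 0.0012590416.
Sum = 0.0014448471.
SE = √(0.0014448471) = 0.0380.

0.0380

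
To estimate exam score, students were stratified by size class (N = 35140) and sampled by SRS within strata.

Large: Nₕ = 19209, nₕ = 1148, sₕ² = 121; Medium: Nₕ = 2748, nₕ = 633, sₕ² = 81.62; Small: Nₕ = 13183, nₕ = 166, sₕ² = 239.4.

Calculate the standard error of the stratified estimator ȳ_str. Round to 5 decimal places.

0.48025

Var(ȳ_str) = Σₕ Wₕ²(1 − fₕ)sₕ²/nₕ with Wₕ = Nₕ/N, N = 35140.
Large: Wₕ = 0.54664200; term = 0.54664200²·(1 − 0.05976365)·121/1148 = 0.02961328.
Medium: Wₕ = 0.07820148; term = 0.07820148²·(1 − 0.23034934)·81.62/633 = 6.0689906 × 10^-4.
Small: Wₕ = 0.37515652; term = 0.37515652²·(1 − 0.01259197)·239.4/166 = 0.20041845.
Sum = 0.23063863.
SE = √(0.23063863) = 0.48025.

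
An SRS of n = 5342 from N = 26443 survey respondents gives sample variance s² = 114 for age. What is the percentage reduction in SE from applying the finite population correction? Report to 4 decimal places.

10.6702

f = n/N = 5342/26443 = 0.20201944.
SE_no-fpc = √(s²/n) = 0.14608327; SE_fpc = √((1−f)s²/n) = 0.13049583.
Ratio = √(1−f) = 0.89329758. Reduction = 100·(1 − 0.89329758) = 10.6702%.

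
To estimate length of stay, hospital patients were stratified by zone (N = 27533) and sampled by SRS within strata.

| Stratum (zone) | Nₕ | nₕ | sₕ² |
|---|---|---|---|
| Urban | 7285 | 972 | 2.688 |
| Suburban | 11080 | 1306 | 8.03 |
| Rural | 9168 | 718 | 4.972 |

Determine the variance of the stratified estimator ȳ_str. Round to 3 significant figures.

Var(ȳ_str) = Σₕ Wₕ²(1 − fₕ)sₕ²/nₕ with Wₕ = Nₕ/N, N = 27533.
Urban: Wₕ = 0.26459158; term = 0.26459158²·(1 − 0.13342485)·2.688/972 = 1.6777269 × 10^-4.
Suburban: Wₕ = 0.40242618; term = 0.40242618²·(1 − 0.11787004)·8.03/1306 = 8.783698 × 10^-4.
Rural: Wₕ = 0.33298224; term = 0.33298224²·(1 − 0.07831588)·4.972/718 = 7.0767022 × 10^-4.
Sum = 0.0017538127.

0.00175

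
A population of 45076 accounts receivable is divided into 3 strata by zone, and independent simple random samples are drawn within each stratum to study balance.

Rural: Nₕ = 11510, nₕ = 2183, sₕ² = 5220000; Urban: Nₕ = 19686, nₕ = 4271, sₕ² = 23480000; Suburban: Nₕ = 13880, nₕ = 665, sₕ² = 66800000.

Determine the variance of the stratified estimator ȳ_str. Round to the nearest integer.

Var(ȳ_str) = Σₕ Wₕ²(1 − fₕ)sₕ²/nₕ with Wₕ = Nₕ/N, N = 45076.
Rural: Wₕ = 0.25534653; term = 0.25534653²·(1 − 0.18966116)·5220000/2183 = 126.34071.
Urban: Wₕ = 0.43672908; term = 0.43672908²·(1 − 0.21695621)·23480000/4271 = 821.06736.
Suburban: Wₕ = 0.30792439; term = 0.30792439²·(1 − 0.04791066)·66800000/665 = 9068.1921.
Sum = 10015.6.

10016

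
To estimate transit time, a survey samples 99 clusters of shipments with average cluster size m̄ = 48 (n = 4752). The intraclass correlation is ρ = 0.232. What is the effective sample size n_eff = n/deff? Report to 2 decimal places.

399.19

deff = 1 + (48 − 1)·0.232 = 1 + 10.904 = 11.904.
n_eff = 4752 / 11.904 = 399.19.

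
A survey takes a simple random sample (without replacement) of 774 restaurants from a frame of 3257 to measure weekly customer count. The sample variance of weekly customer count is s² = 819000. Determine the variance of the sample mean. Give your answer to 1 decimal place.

Under SRS without replacement, Var(ȳ) = (1 − f)·s²/n with f = n/N = 774/3257 = 0.23764200.
Var(ȳ) = (1 − 0.23764200)·819000/774 = 0.76235800·1058.1395 = 806.68114.

806.7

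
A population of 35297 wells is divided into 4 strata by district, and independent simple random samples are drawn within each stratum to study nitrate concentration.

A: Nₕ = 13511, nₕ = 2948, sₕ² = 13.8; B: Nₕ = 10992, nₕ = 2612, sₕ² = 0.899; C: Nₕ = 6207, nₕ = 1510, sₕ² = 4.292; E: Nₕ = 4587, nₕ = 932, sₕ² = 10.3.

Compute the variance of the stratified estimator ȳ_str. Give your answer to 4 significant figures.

7.769 × 10^-4

Var(ȳ_str) = Σₕ Wₕ²(1 − fₕ)sₕ²/nₕ with Wₕ = Nₕ/N, N = 35297.
A: Wₕ = 0.38278041; term = 0.38278041²·(1 − 0.21819258)·13.8/2948 = 5.3622961 × 10^-4.
B: Wₕ = 0.31141457; term = 0.31141457²·(1 − 0.23762737)·0.899/2612 = 2.5446712 × 10^-5.
C: Wₕ = 0.17585064; term = 0.17585064²·(1 − 0.24327372)·4.292/1510 = 6.6513451 × 10^-5.
E: Wₕ = 0.12995439; term = 0.12995439²·(1 − 0.20318291)·10.3/932 = 1.4871742 × 10^-4.
Sum = 7.7690719 × 10^-4.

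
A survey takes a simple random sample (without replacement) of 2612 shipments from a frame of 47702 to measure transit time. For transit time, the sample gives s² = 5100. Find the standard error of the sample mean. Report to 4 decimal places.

Under SRS without replacement, Var(ȳ) = (1 − f)·s²/n with f = n/N = 2612/47702 = 0.05475661.
Var(ȳ) = (1 − 0.05475661)·5100/2612 = 0.94524339·1.9525268 = 1.845613.
SE(ȳ) = √(1.845613) = 1.3585.

1.3585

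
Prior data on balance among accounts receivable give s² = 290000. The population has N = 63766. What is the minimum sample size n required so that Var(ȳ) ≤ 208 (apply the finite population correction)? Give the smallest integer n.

Without fpc, n₀ = s²/D = 290000/208 = 1394.2308.
With fpc, (1 − n/N)·s²/n ≤ D requires n ≥ n₀/(1 + n₀/N) = 1394.2308/(1 + 1394.2308/63766) = 1364.3985.
Rounding up, n = 1365.

1365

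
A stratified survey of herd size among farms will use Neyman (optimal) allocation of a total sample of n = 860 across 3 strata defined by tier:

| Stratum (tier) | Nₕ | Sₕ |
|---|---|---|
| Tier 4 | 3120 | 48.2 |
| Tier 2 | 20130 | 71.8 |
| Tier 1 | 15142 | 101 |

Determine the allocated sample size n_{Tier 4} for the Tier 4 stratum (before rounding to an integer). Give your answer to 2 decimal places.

41.38

Neyman allocation: nₕ = n·NₕSₕ / Σⱼ NⱼSⱼ.
Σ NⱼSⱼ = 3120·48.2 + 20130·71.8 + 15142·101 = 3.12506 × 10^6.
n_{Tier 4} = 860·3120·48.2 / (3.12506 × 10^6) = 41.38.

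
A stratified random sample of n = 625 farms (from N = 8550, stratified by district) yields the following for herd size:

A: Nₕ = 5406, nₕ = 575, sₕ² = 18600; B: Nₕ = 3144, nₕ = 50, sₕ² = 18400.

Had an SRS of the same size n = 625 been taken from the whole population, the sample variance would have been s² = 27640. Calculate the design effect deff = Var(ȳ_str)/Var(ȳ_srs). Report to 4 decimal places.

1.4765

Var(ȳ_str) = Σ Wₕ²(1−fₕ)sₕ²/nₕ with Wₕ = Nₕ/8550:
  A: (5406/8550)²·(1−575/5406)·18600/575 = 11.55649
  B: (3144/8550)²·(1−50/3144)·18400/50 = 48.968684
  → Var(ȳ_str) = 60.525174.
Var(ȳ_srs) = (1 − 625/8550)·27640/625 = 40.991251.
deff = 60.525174 / 40.991251 = 1.4765.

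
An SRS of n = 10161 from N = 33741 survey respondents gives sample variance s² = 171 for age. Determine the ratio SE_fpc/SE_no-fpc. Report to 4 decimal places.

f = n/N = 10161/33741 = 0.30114697.
SE_no-fpc = √(s²/n) = 0.12972684; SE_fpc = √((1−f)s²/n) = 0.1084483.
Ratio = √(1−f) = 0.83597430.

0.8360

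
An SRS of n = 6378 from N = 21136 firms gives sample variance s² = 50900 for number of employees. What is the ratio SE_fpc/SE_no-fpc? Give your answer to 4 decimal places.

f = n/N = 6378/21136 = 0.30176003.
SE_no-fpc = √(s²/n) = 2.8249882; SE_fpc = √((1−f)s²/n) = 2.3605814.
Ratio = √(1−f) = 0.83560755.

0.8356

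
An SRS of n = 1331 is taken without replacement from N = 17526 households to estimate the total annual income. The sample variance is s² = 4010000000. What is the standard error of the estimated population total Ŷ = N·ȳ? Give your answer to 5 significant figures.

2.9243 × 10^7

Var(Ŷ) = N²·Var(ȳ) = N²·(1 − n/N)·s²/n.
f = 1331/17526 = 0.07594431; Var(ȳ) = 0.92405569·4010000000/1331 = 2.7839694 × 10^6.
Var(Ŷ) = 17526² · (2.7839694 × 10^6) = 8.5512592 × 10^14.
SE(Ŷ) = √(8.5512592 × 10^14) = 2.9243 × 10^7.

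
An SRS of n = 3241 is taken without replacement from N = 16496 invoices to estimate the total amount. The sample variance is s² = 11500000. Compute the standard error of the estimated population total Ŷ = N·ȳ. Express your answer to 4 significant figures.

Var(Ŷ) = N²·Var(ȳ) = N²·(1 − n/N)·s²/n.
f = 3241/16496 = 0.19647187; Var(ȳ) = 0.80352813·11500000/3241 = 2851.1489.
Var(Ŷ) = 16496² · 2851.1489 = 7.7584898 × 10^11.
SE(Ŷ) = √(7.7584898 × 10^11) = 880800.

880800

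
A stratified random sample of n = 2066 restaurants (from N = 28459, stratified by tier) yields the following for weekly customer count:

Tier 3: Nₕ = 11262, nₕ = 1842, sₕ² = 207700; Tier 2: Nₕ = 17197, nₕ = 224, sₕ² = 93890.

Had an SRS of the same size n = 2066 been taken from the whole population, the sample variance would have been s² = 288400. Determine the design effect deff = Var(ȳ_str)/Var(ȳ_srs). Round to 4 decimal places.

Var(ȳ_str) = Σ Wₕ²(1−fₕ)sₕ²/nₕ with Wₕ = Nₕ/28459:
  Tier 3: (11262/28459)²·(1−1842/11262)·207700/1842 = 14.76978
  Tier 2: (17197/28459)²·(1−224/17197)·93890/224 = 151.05787
  → Var(ȳ_str) = 165.82765.
Var(ȳ_srs) = (1 − 2066/28459)·288400/2066 = 129.45954.
deff = 165.82765 / 129.45954 = 1.2809.

1.2809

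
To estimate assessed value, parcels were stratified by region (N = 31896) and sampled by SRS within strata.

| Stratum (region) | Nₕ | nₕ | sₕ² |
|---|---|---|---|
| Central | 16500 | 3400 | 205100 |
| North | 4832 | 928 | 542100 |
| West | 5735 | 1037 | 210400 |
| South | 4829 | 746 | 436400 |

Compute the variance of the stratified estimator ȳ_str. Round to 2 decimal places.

40.36

Var(ȳ_str) = Σₕ Wₕ²(1 − fₕ)sₕ²/nₕ with Wₕ = Nₕ/N, N = 31896.
Central: Wₕ = 0.51730625; term = 0.51730625²·(1 − 0.20606061)·205100/3400 = 12.816503.
North: Wₕ = 0.15149235; term = 0.15149235²·(1 − 0.19205298)·542100/928 = 10.831677.
West: Wₕ = 0.17980311; term = 0.17980311²·(1 − 0.18081953)·210400/1037 = 5.3732985.
South: Wₕ = 0.15139829; term = 0.15139829²·(1 − 0.15448333)·436400/746 = 11.337311.
Sum = 40.35879.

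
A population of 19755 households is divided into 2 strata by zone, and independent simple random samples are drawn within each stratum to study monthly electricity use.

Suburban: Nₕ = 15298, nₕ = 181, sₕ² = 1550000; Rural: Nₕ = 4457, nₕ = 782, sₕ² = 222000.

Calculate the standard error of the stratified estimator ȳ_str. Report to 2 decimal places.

71.32

Var(ȳ_str) = Σₕ Wₕ²(1 − fₕ)sₕ²/nₕ with Wₕ = Nₕ/N, N = 19755.
Suburban: Wₕ = 0.77438623; term = 0.77438623²·(1 − 0.01183161)·1550000/181 = 5074.5709.
Rural: Wₕ = 0.22561377; term = 0.22561377²·(1 − 0.17545434)·222000/782 = 11.914947.
Sum = 5086.4858.
SE = √(5086.4858) = 71.32.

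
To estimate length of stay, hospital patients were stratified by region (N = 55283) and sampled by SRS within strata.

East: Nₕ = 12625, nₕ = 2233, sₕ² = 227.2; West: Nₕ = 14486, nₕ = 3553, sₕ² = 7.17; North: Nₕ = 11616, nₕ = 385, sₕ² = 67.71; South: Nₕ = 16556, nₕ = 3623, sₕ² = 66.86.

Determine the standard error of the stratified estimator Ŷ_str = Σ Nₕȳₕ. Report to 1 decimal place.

6369.0

Var(Ŷ_str) = Σₕ Nₕ²(1 − fₕ)sₕ²/nₕ.
East: 12625²·(1 − 2233/12625)·227.2/2233 = 1.3349043 × 10^7.
West: 14486²·(1 − 3553/14486)·7.17/3553 = 319603.68.
North: 11616²·(1 − 385/11616)·67.71/385 = 2.2943893 × 10^7.
South: 16556²·(1 − 3623/16556)·66.86/3623 = 3.9514158 × 10^6.
Sum = 4.0563955 × 10^7.
SE = √(4.0563955 × 10^7) = 6369.0.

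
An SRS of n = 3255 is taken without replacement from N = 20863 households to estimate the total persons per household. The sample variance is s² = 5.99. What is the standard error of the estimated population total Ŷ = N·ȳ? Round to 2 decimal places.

822.21

Var(Ŷ) = N²·Var(ȳ) = N²·(1 − n/N)·s²/n.
f = 3255/20863 = 0.15601783; Var(ȳ) = 0.84398217·5.99/3255 = 0.0015531346.
Var(Ŷ) = 20863² · 0.0015531346 = 676024.77.
SE(Ŷ) = √(676024.77) = 822.21.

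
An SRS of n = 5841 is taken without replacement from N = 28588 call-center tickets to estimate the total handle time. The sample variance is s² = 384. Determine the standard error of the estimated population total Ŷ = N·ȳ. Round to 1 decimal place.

Var(Ŷ) = N²·Var(ȳ) = N²·(1 − n/N)·s²/n.
f = 5841/28588 = 0.20431650; Var(ȳ) = 0.79568350·384/5841 = 0.052309958.
Var(Ŷ) = 28588² · 0.052309958 = 4.2751555 × 10^7.
SE(Ŷ) = √(4.2751555 × 10^7) = 6538.5.

6538.5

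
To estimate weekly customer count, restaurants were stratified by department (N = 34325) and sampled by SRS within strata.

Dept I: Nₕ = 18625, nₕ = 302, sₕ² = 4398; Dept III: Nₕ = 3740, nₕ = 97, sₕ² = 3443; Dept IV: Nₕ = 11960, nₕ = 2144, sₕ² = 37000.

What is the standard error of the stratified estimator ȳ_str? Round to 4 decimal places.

Var(ȳ_str) = Σₕ Wₕ²(1 − fₕ)sₕ²/nₕ with Wₕ = Nₕ/N, N = 34325.
Dept I: Wₕ = 0.54260743; term = 0.54260743²·(1 − 0.01621477)·4398/302 = 4.2181309.
Dept III: Wₕ = 0.10895849; term = 0.10895849²·(1 − 0.02593583)·3443/97 = 0.4104639.
Dept IV: Wₕ = 0.34843409; term = 0.34843409²·(1 − 0.17926421)·37000/2144 = 1.7195768.
Sum = 6.3481716.
SE = √(6.3481716) = 2.5196.

2.5196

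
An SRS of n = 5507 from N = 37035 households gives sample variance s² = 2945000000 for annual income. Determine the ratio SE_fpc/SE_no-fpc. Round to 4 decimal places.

0.9227

f = n/N = 5507/37035 = 0.14869718.
SE_no-fpc = √(s²/n) = 731.28238; SE_fpc = √((1−f)s²/n) = 674.72554.
Ratio = √(1−f) = 0.92266073.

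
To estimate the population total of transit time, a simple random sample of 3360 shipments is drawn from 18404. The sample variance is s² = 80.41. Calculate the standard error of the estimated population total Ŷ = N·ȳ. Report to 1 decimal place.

Var(Ŷ) = N²·Var(ȳ) = N²·(1 − n/N)·s²/n.
f = 3360/18404 = 0.18256901; Var(ȳ) = 0.81743099·80.41/3360 = 0.019562389.
Var(Ŷ) = 18404² · 0.019562389 = 6.6259223 × 10^6.
SE(Ŷ) = √(6.6259223 × 10^6) = 2574.1.

2574.1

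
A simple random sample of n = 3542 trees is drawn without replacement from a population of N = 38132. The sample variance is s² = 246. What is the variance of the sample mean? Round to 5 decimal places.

0.06300

Under SRS without replacement, Var(ȳ) = (1 − f)·s²/n with f = n/N = 3542/38132 = 0.09288786.
Var(ȳ) = (1 − 0.09288786)·246/3542 = 0.90711214·0.069452287 = 0.063001012.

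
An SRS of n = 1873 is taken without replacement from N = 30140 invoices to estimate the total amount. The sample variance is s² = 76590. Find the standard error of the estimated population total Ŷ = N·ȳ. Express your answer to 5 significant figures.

186650

Var(Ŷ) = N²·Var(ȳ) = N²·(1 − n/N)·s²/n.
f = 1873/30140 = 0.06214333; Var(ȳ) = 0.93785667·76590/1873 = 38.350476.
Var(Ŷ) = 30140² · 38.350476 = 3.4838324 × 10^10.
SE(Ŷ) = √(3.4838324 × 10^10) = 186650.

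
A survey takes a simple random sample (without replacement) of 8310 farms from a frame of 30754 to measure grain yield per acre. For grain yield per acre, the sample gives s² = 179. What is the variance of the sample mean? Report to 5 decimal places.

Under SRS without replacement, Var(ȳ) = (1 − f)·s²/n with f = n/N = 8310/30754 = 0.27020875.
Var(ȳ) = (1 − 0.27020875)·179/8310 = 0.72979125·0.021540313 = 0.015719932.

0.01572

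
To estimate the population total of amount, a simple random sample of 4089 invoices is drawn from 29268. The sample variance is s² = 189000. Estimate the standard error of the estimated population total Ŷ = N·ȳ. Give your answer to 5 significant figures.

Var(Ŷ) = N²·Var(ȳ) = N²·(1 − n/N)·s²/n.
f = 4089/29268 = 0.13970890; Var(ȳ) = 0.86029110·189000/4089 = 39.764005.
Var(Ŷ) = 29268² · 39.764005 = 3.4062476 × 10^10.
SE(Ŷ) = √(3.4062476 × 10^10) = 184560.

184560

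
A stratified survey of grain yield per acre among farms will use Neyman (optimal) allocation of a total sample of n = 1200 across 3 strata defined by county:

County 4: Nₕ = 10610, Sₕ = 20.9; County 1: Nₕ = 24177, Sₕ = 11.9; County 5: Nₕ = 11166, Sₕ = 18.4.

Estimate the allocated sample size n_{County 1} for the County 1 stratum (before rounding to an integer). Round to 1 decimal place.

Neyman allocation: nₕ = n·NₕSₕ / Σⱼ NⱼSⱼ.
Σ NⱼSⱼ = 10610·20.9 + 24177·11.9 + 11166·18.4 = 714909.7.
n_{County 1} = 1200·24177·11.9 / 714909.7 = 482.9.

482.9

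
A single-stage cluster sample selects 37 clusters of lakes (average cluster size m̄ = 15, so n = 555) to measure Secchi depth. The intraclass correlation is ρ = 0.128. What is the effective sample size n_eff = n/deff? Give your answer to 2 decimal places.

deff = 1 + (15 − 1)·0.128 = 1 + 1.792 = 2.792.
n_eff = 555 / 2.792 = 198.78.

198.78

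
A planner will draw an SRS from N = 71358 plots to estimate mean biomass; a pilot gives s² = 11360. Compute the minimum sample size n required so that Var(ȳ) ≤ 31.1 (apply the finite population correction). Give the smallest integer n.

Without fpc, n₀ = s²/D = 11360/31.1 = 365.2733.
With fpc, (1 − n/N)·s²/n ≤ D requires n ≥ n₀/(1 + n₀/N) = 365.2733/(1 + 365.2733/71358) = 363.4130.
Rounding up, n = 364.

364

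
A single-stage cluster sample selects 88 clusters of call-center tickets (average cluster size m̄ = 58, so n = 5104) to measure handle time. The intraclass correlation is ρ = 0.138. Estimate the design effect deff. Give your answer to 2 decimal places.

deff = 1 + (58 − 1)·0.138 = 1 + 7.866 = 8.866.

8.87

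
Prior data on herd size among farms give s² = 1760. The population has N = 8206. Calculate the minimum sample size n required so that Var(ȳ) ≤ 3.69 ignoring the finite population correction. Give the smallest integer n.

Without fpc, n₀ = s²/D = 1760/3.69 = 476.9648.
Rounding up, n = 477.

477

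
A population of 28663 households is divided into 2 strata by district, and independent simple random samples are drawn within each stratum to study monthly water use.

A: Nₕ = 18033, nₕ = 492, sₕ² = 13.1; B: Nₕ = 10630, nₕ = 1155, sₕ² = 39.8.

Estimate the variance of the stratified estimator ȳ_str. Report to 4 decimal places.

Var(ȳ_str) = Σₕ Wₕ²(1 − fₕ)sₕ²/nₕ with Wₕ = Nₕ/N, N = 28663.
A: Wₕ = 0.62913861; term = 0.62913861²·(1 − 0.02728331)·13.1/492 = 0.010251449.
B: Wₕ = 0.37086139; term = 0.37086139²·(1 − 0.10865475)·39.8/1155 = 0.0042244511.
Sum = 0.0144759.

0.0145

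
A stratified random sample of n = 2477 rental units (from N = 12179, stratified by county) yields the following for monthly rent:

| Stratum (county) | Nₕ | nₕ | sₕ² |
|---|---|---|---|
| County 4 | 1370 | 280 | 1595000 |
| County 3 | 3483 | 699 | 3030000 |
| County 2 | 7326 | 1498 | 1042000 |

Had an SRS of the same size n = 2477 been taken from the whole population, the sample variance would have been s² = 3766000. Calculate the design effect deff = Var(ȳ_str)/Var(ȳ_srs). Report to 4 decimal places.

0.4466

Var(ȳ_str) = Σ Wₕ²(1−fₕ)sₕ²/nₕ with Wₕ = Nₕ/12179:
  County 4: (1370/12179)²·(1−280/1370)·1595000/280 = 57.349081
  County 3: (3483/12179)²·(1−699/3483)·3030000/699 = 283.3772
  County 2: (7326/12179)²·(1−1498/7326)·1042000/1498 = 200.22537
  → Var(ȳ_str) = 540.95165.
Var(ȳ_srs) = (1 − 2477/12179)·3766000/2477 = 1211.1668.
deff = 540.95165 / 1211.1668 = 0.4466.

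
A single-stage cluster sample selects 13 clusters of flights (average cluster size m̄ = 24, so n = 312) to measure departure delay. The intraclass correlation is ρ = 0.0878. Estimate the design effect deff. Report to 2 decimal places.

3.02

deff = 1 + (24 − 1)·0.0878 = 1 + 2.0194 = 3.0194.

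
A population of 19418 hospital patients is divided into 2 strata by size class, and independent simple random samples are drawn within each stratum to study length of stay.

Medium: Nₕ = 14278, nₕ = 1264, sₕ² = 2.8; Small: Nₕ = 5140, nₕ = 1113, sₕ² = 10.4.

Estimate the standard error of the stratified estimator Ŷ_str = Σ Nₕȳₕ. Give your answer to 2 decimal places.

Var(Ŷ_str) = Σₕ Nₕ²(1 − fₕ)sₕ²/nₕ.
Medium: 14278²·(1 − 1264/14278)·2.8/1264 = 411613.05.
Small: 5140²·(1 − 1113/5140)·10.4/1113 = 193411.78.
Sum = 605024.83.
SE = √(605024.83) = 777.83.

777.83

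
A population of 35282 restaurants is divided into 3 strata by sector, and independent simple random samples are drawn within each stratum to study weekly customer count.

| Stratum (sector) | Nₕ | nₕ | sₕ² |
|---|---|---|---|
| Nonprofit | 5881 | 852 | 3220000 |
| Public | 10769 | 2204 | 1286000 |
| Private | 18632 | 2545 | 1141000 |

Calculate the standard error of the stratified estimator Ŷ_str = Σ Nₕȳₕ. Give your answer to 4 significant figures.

547700

Var(Ŷ_str) = Σₕ Nₕ²(1 − fₕ)sₕ²/nₕ.
Nonprofit: 5881²·(1 − 852/5881)·3220000/852 = 1.1177614 × 10^11.
Public: 10769²·(1 − 2204/10769)·1286000/2204 = 5.3818566 × 10^10.
Private: 18632²·(1 − 2545/18632)·1141000/2545 = 1.3437931 × 10^11.
Sum = 2.9997402 × 10^11.
SE = √(2.9997402 × 10^11) = 547700.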